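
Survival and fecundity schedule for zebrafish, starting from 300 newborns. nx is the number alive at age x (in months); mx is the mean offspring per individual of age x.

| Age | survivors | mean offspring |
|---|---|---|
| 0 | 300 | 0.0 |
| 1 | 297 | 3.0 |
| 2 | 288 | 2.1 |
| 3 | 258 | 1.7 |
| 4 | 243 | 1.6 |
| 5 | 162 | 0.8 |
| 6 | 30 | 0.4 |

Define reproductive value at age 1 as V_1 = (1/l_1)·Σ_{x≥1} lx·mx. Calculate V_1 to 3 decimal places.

lx = nx/n0 = nx/300: 1, 0.99, 0.96, 0.86, 0.81, 0.54, 0.1
lx·mx for x ≥ 1: 2.97, 2.016, 1.462, 1.296, 0.432, 0.04 → sum = 8.216
V_1 = 8.216 / l_1 = 8.216 / 0.99 = 8.29899… → 8.299

8.299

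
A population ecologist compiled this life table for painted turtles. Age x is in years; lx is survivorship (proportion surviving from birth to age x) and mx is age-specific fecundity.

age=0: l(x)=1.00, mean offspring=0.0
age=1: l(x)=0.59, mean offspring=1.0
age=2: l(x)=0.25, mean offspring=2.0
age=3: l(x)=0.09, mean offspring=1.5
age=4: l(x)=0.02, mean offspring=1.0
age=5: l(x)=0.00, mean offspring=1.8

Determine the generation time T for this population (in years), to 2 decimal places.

lx·mx: 0, 0.59, 0.5, 0.135, 0.02, 0 → R0 = 1.245
x·lx·mx: 0, 0.59, 1, 0.405, 0.08, 0 → Σ = 2.075
T = 2.075 / 1.245 = 1.666667… → 1.67

1.67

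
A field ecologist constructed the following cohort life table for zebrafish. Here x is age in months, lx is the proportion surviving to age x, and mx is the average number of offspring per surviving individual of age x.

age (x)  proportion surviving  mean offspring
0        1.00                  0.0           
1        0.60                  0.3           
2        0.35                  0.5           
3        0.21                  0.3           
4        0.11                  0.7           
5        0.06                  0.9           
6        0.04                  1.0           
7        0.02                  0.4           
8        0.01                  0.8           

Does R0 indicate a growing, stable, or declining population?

R0 = Σ lx·mx = 0 + 0.18 + 0.175 + 0.063 + 0.077 + 0.054 + 0.04 + 0.008 + 0.008 = 0.605
R0 < 1, so the population is declining.

declining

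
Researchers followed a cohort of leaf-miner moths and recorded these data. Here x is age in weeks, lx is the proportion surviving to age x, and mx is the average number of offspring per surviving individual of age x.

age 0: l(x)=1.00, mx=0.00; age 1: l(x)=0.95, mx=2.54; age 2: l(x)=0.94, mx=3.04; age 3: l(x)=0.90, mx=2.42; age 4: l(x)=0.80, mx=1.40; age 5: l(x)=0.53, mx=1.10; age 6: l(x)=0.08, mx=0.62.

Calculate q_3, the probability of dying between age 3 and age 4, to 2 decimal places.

0.11

q_3 = (l_3 − l_4) / l_3 = (0.9 − 0.8) / 0.9
     = 0.1 / 0.9 = 0.111111… → 0.11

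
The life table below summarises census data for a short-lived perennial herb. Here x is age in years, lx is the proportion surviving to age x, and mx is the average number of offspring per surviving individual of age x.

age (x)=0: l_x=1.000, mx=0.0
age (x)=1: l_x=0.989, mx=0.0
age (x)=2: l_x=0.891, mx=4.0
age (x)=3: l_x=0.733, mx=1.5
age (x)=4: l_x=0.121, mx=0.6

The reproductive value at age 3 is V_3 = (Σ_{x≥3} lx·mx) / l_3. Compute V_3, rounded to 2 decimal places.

lx·mx for x ≥ 3: 1.0995, 0.0726 → sum = 1.1721
V_3 = 1.1721 / l_3 = 1.1721 / 0.733 = 1.599045… → 1.60

1.60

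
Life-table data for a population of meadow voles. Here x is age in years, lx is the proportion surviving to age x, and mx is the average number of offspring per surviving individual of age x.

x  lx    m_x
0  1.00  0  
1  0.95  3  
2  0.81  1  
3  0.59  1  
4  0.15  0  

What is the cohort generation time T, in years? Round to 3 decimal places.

1.468

lx·mx: 0, 2.85, 0.81, 0.59, 0 → R0 = 4.25
x·lx·mx: 0, 2.85, 1.62, 1.77, 0 → Σ = 6.24
T = 6.24 / 4.25 = 1.468235… → 1.468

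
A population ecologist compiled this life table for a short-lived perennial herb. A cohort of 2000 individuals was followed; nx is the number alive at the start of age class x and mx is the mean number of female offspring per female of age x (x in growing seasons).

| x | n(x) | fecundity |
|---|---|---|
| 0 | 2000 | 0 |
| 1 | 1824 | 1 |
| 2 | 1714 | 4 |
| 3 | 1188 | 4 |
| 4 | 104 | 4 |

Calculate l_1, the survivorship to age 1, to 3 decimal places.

l_1 = n_1/n_0 = 1824/2000 = 0.912 → 0.912

0.912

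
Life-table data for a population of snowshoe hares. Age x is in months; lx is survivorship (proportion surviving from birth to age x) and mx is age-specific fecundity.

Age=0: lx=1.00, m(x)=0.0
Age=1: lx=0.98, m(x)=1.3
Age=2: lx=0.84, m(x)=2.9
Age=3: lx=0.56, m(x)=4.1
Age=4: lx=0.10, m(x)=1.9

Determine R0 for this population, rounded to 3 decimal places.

lx·mx by age: 0, 1.274, 2.436, 2.296, 0.19
R0 = Σ lx·mx = 6.196 → 6.196

6.196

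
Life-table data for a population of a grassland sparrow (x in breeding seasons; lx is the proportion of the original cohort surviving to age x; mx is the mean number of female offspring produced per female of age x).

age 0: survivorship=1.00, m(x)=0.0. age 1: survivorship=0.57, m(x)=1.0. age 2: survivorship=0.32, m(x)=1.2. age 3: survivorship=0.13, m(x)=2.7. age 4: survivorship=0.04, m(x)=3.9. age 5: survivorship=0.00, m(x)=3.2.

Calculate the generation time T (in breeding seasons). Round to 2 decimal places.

lx·mx: 0, 0.57, 0.384, 0.351, 0.156, 0 → R0 = 1.461
x·lx·mx: 0, 0.57, 0.768, 1.053, 0.624, 0 → Σ = 3.015
T = 3.015 / 1.461 = 2.063655… → 2.06

2.06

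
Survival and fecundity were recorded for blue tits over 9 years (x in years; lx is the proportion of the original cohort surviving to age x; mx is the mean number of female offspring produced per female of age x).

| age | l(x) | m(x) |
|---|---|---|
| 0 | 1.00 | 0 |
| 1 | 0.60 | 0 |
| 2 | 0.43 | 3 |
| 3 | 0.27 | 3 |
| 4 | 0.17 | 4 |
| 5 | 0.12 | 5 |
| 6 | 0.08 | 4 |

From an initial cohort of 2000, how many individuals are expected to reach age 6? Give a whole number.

Expected survivors = N0 · l_6 = 2000 × 0.08 = 160 → 160

160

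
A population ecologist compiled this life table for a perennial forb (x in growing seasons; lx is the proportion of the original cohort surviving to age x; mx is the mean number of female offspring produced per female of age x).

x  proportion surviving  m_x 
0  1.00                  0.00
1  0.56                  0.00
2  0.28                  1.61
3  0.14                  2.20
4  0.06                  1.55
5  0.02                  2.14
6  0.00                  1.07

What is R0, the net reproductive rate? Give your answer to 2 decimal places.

0.89

lx·mx by age: 0, 0, 0.4508, 0.308, 0.093, 0.0428, 0
R0 = Σ lx·mx = 0.8946 → 0.89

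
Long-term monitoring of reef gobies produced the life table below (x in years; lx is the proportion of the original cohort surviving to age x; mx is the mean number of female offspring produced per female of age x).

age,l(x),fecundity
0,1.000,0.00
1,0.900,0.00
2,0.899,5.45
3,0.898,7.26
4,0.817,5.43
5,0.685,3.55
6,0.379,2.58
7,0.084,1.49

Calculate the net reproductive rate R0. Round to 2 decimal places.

lx·mx by age: 0, 0, 4.89955, 6.51948, 4.43631, 2.43175, 0.97782, 0.12516
R0 = Σ lx·mx = 19.39007 → 19.39

19.39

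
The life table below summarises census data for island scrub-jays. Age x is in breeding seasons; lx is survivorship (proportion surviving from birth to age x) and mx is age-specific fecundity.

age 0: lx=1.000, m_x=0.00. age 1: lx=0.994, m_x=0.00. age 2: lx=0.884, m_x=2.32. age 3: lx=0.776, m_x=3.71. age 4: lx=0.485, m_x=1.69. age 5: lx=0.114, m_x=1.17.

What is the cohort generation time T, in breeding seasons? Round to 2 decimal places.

lx·mx: 0, 0, 2.05088, 2.87896, 0.81965, 0.13338 → R0 = 5.88287
x·lx·mx: 0, 0, 4.10176, 8.63688, 3.2786, 0.6669 → Σ = 16.68414
T = 16.68414 / 5.88287 = 2.836055… → 2.84

2.84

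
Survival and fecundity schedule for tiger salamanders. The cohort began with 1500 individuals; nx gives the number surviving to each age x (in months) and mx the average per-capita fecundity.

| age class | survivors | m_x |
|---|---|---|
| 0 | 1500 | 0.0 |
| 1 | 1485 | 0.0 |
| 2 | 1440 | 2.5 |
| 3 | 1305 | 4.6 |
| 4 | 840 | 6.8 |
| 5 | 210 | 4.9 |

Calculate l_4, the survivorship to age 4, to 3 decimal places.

0.560

l_4 = n_4/n_0 = 840/1500 = 0.56 → 0.560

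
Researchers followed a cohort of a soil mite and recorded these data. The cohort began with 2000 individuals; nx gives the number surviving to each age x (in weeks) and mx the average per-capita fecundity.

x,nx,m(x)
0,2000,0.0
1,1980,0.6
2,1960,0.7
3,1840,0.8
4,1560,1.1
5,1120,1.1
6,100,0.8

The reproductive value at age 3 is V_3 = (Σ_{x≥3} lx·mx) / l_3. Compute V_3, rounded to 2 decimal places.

2.45

lx = nx/n0 = nx/2000: 1, 0.99, 0.98, 0.92, 0.78, 0.56, 0.05
lx·mx for x ≥ 3: 0.736, 0.858, 0.616, 0.04 → sum = 2.25
V_3 = 2.25 / l_3 = 2.25 / 0.92 = 2.445652… → 2.45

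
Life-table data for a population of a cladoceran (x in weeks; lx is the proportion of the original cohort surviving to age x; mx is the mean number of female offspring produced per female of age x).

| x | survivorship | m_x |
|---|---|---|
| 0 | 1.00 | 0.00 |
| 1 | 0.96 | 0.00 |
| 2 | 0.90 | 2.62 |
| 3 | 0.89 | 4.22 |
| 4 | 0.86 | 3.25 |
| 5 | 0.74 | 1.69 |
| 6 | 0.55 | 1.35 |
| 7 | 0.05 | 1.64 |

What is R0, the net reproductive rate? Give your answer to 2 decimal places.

10.98

lx·mx by age: 0, 0, 2.358, 3.7558, 2.795, 1.2506, 0.7425, 0.082
R0 = Σ lx·mx = 10.9839 → 10.98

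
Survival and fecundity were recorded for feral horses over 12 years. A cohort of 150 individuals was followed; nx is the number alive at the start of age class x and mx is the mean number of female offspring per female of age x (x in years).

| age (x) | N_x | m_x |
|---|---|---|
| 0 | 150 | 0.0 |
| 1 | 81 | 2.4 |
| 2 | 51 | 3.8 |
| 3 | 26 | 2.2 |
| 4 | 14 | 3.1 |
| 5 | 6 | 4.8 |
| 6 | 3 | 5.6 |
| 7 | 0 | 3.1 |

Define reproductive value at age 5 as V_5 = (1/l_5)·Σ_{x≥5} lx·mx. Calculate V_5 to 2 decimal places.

7.60

lx = nx/n0 = nx/150: 1, 0.54, 0.34, 0.17333…, 0.09333…, 0.04, 0.02, 0
lx·mx for x ≥ 5: 0.192, 0.112, 0 → sum = 0.304
V_5 = 0.304 / l_5 = 0.304 / 0.04 = 7.6 → 7.60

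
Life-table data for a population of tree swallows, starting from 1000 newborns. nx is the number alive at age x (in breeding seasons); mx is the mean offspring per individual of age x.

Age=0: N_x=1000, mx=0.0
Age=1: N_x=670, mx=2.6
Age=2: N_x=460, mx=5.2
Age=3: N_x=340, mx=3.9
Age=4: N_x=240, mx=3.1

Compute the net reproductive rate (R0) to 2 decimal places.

lx = nx/n0 = nx/1000: 1, 0.67, 0.46, 0.34, 0.24
lx·mx by age: 0, 1.742, 2.392, 1.326, 0.744
R0 = Σ lx·mx = 6.204 → 6.20

6.20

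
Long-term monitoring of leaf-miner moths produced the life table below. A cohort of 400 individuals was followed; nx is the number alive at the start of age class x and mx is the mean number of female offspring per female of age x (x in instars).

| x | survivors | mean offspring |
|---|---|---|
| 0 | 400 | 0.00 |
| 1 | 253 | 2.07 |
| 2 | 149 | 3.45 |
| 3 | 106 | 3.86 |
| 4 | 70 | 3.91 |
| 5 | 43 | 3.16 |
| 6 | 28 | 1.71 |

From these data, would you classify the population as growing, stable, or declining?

lx = nx/n0 = nx/400: 1, 0.6325, 0.3725, 0.265, 0.175, 0.1075, 0.07
R0 = Σ lx·mx = 0 + 1.309275 + 1.285125 + 1.0229 + 0.68425 + 0.3397 + 0.1197 = 4.76095
R0 > 1, so the population is growing.

growing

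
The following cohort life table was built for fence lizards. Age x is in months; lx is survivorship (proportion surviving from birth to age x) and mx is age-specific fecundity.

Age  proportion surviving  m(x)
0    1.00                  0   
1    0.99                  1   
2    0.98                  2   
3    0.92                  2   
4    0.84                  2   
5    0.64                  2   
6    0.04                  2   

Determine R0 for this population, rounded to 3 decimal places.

lx·mx by age: 0, 0.99, 1.96, 1.84, 1.68, 1.28, 0.08
R0 = Σ lx·mx = 7.83 → 7.830

7.830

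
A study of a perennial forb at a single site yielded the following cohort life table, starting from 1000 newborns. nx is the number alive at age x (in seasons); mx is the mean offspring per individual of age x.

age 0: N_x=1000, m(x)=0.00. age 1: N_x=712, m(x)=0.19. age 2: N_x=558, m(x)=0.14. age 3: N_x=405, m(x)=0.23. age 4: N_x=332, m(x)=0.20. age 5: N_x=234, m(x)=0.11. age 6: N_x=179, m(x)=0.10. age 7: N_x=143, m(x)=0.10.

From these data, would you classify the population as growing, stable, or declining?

lx = nx/n0 = nx/1000: 1, 0.712, 0.558, 0.405, 0.332, 0.234, 0.179, 0.143
R0 = Σ lx·mx = 0 + 0.13528 + 0.07812 + 0.09315 + 0.0664 + 0.02574 + 0.0179 + 0.0143 = 0.43089
R0 < 1, so the population is declining.

declining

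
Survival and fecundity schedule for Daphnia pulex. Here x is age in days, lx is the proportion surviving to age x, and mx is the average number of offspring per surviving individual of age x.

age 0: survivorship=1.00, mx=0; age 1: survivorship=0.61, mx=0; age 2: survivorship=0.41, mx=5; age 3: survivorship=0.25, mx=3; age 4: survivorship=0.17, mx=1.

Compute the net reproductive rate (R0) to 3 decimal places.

2.970

lx·mx by age: 0, 0, 2.05, 0.75, 0.17
R0 = Σ lx·mx = 2.97 → 2.970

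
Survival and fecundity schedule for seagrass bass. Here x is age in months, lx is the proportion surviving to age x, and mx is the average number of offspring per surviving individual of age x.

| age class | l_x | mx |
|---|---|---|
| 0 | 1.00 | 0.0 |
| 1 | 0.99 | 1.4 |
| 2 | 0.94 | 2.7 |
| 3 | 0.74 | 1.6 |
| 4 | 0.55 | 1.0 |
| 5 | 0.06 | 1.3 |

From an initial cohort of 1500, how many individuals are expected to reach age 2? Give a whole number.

Expected survivors = N0 · l_2 = 1500 × 0.94 = 1410 → 1410

1410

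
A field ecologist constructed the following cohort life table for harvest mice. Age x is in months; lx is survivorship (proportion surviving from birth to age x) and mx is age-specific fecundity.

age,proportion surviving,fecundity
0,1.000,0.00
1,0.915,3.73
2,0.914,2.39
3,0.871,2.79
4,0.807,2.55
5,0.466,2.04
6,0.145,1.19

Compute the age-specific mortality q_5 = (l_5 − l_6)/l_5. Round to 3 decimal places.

q_5 = (l_5 − l_6) / l_5 = (0.466 − 0.145) / 0.466
     = 0.321 / 0.466 = 0.688841… → 0.689

0.689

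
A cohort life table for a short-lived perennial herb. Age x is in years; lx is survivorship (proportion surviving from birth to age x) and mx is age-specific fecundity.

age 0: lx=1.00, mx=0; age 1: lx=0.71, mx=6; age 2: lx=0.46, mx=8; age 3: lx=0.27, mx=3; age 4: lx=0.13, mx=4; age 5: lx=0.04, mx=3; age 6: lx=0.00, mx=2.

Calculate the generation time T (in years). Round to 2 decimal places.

lx·mx: 0, 4.26, 3.68, 0.81, 0.52, 0.12, 0 → R0 = 9.39
x·lx·mx: 0, 4.26, 7.36, 2.43, 2.08, 0.6, 0 → Σ = 16.73
T = 16.73 / 9.39 = 1.781683… → 1.78

1.78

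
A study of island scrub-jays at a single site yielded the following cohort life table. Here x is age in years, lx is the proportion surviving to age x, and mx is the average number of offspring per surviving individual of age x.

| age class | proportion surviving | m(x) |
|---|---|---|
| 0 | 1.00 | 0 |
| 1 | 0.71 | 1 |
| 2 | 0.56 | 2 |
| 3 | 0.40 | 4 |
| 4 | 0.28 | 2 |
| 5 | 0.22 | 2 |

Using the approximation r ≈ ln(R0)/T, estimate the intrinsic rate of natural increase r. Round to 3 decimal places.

R0 = Σ lx·mx = 0 + 0.71 + 1.12 + 1.6 + 0.56 + 0.44 = 4.43
Σ x·lx·mx = 12.19; T = 12.19/4.43 = 2.75169…
r ≈ ln(R0)/T = ln(4.43)/2.75169… = 0.5409… → 0.541

0.541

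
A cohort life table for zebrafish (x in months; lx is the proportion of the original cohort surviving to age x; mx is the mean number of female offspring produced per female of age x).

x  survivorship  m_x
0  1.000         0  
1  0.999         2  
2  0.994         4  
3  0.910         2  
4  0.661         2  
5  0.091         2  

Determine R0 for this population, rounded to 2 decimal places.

lx·mx by age: 0, 1.998, 3.976, 1.82, 1.322, 0.182
R0 = Σ lx·mx = 9.298 → 9.30

9.30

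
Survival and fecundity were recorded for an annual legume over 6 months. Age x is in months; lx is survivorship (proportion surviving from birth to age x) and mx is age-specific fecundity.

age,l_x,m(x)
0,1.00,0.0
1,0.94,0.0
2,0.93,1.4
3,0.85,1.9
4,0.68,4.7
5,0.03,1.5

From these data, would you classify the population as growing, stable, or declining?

growing

R0 = Σ lx·mx = 0 + 0 + 1.302 + 1.615 + 3.196 + 0.045 = 6.158
R0 > 1, so the population is growing.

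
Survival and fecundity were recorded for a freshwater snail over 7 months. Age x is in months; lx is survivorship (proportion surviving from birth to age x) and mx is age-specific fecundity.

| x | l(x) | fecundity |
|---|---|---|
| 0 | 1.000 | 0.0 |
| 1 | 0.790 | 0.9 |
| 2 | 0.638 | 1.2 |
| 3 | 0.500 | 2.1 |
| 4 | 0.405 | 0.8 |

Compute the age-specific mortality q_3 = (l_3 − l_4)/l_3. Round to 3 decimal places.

0.190

q_3 = (l_3 − l_4) / l_3 = (0.5 − 0.405) / 0.5
     = 0.095 / 0.5 = 0.19 → 0.190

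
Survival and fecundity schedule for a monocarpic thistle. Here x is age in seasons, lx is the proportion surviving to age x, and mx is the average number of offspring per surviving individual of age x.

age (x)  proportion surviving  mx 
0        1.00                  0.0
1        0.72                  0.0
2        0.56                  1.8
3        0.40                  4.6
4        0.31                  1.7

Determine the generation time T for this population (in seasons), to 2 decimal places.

2.86

lx·mx: 0, 0, 1.008, 1.84, 0.527 → R0 = 3.375
x·lx·mx: 0, 0, 2.016, 5.52, 2.108 → Σ = 9.644
T = 9.644 / 3.375 = 2.857481… → 2.86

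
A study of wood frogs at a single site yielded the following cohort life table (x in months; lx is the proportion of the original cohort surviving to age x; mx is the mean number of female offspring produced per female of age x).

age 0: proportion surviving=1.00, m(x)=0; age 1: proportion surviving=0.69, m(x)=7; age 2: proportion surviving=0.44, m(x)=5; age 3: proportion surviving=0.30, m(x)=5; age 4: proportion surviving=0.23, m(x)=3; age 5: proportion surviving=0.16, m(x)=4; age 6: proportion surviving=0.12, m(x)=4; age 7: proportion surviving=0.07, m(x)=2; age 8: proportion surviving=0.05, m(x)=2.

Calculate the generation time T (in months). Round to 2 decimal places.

2.30

lx·mx: 0, 4.83, 2.2, 1.5, 0.69, 0.64, 0.48, 0.14, 0.1 → R0 = 10.58
x·lx·mx: 0, 4.83, 4.4, 4.5, 2.76, 3.2, 2.88, 0.98, 0.8 → Σ = 24.35
T = 24.35 / 10.58 = 2.301512… → 2.30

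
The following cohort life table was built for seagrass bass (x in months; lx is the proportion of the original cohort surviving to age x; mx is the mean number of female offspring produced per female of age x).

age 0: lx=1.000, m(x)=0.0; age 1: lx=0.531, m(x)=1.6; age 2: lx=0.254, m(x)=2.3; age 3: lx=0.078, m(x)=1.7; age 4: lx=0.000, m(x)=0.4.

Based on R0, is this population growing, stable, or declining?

growing

R0 = Σ lx·mx = 0 + 0.8496 + 0.5842 + 0.1326 + 0 = 1.5664
R0 > 1, so the population is growing.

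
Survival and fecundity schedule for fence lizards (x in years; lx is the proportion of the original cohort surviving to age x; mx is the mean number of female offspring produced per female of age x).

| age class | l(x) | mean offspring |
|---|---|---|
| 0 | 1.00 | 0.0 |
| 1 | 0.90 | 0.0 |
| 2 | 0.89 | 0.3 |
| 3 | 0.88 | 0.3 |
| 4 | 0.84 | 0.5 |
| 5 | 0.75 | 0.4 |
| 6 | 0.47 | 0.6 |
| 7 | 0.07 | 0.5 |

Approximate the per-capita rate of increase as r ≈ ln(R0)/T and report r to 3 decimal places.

0.109

R0 = Σ lx·mx = 0 + 0 + 0.267 + 0.264 + 0.42 + 0.3 + 0.282 + 0.035 = 1.568
Σ x·lx·mx = 6.443; T = 6.443/1.568 = 4.10906…
r ≈ ln(R0)/T = ln(1.568)/4.10906… = 0.10947… → 0.109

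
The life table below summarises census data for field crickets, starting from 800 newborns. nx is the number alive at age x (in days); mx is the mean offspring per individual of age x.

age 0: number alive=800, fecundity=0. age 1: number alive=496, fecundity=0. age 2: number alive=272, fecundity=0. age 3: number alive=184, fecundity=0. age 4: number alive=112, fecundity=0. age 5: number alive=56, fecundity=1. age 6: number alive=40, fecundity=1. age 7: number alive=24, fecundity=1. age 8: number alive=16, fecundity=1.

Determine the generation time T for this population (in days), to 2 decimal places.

6.00

lx = nx/n0 = nx/800: 1, 0.62, 0.34, 0.23, 0.14, 0.07, 0.05, 0.03, 0.02
lx·mx: 0, 0, 0, 0, 0, 0.07, 0.05, 0.03, 0.02 → R0 = 0.17
x·lx·mx: 0, 0, 0, 0, 0, 0.35, 0.3, 0.21, 0.16 → Σ = 1.02
T = 1.02 / 0.17 = 6 → 6.00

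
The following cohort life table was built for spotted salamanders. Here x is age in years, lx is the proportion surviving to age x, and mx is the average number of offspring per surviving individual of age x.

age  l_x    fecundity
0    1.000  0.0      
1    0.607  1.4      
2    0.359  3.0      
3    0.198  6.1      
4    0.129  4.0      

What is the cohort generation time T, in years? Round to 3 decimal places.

2.381

lx·mx: 0, 0.8498, 1.077, 1.2078, 0.516 → R0 = 3.6506
x·lx·mx: 0, 0.8498, 2.154, 3.6234, 2.064 → Σ = 8.6912
T = 8.6912 / 3.6506 = 2.380759… → 2.381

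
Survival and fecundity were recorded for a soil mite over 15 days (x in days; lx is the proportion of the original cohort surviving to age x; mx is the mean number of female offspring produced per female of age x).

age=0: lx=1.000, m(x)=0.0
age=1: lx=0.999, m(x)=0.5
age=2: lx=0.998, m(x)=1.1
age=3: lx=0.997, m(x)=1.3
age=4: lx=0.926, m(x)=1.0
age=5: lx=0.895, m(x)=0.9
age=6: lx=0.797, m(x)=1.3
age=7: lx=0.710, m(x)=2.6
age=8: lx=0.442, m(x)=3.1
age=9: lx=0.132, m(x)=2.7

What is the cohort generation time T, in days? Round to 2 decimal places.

5.16

lx·mx: 0, 0.4995, 1.0978, 1.2961, 0.926, 0.8055, 1.0361, 1.846, 1.3702, 0.3564 → R0 = 9.2336
x·lx·mx: 0, 0.4995, 2.1956, 3.8883, 3.704, 4.0275, 6.2166, 12.922, 10.9616, 3.2076 → Σ = 47.6227
T = 47.6227 / 9.2336 = 5.157544… → 5.16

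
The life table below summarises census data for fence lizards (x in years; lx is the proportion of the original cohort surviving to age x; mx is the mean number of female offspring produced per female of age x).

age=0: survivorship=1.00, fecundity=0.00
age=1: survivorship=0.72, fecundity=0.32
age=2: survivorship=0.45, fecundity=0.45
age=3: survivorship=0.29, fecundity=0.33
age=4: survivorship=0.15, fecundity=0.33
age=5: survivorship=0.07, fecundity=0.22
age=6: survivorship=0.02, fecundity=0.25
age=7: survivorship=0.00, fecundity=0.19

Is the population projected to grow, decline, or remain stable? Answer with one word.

declining

R0 = Σ lx·mx = 0 + 0.2304 + 0.2025 + 0.0957 + 0.0495 + 0.0154 + 0.005 + 0 = 0.5985
R0 < 1, so the population is declining.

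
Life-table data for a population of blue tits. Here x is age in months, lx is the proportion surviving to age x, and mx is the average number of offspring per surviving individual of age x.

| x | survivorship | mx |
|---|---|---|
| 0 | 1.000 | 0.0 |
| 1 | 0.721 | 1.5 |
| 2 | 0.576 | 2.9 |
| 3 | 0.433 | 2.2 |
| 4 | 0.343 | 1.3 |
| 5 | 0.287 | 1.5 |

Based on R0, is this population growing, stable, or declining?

R0 = Σ lx·mx = 0 + 1.0815 + 1.6704 + 0.9526 + 0.4459 + 0.4305 = 4.5809
R0 > 1, so the population is growing.

growing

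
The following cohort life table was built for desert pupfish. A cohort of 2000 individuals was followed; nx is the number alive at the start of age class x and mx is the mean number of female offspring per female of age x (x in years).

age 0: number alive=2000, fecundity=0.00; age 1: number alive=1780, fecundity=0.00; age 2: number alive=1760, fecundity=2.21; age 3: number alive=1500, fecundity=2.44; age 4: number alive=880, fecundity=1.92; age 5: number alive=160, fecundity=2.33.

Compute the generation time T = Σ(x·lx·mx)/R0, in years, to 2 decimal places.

lx = nx/n0 = nx/2000: 1, 0.89, 0.88, 0.75, 0.44, 0.08
lx·mx: 0, 0, 1.9448, 1.83, 0.8448, 0.1864 → R0 = 4.806
x·lx·mx: 0, 0, 3.8896, 5.49, 3.3792, 0.932 → Σ = 13.6908
T = 13.6908 / 4.806 = 2.848689… → 2.85

2.85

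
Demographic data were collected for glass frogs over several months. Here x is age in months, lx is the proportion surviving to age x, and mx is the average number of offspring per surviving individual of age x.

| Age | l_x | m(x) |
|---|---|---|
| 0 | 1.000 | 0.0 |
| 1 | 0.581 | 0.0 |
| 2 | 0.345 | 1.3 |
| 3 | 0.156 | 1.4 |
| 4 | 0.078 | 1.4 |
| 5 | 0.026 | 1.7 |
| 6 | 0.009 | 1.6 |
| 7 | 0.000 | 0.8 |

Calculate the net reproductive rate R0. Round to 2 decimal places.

lx·mx by age: 0, 0, 0.4485, 0.2184, 0.1092, 0.0442, 0.0144, 0
R0 = Σ lx·mx = 0.8347 → 0.83

0.83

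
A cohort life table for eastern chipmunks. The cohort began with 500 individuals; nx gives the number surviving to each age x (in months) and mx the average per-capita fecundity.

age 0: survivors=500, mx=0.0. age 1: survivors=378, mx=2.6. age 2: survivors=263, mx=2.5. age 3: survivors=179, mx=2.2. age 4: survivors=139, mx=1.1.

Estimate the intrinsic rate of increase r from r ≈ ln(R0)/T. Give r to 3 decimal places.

lx = nx/n0 = nx/500: 1, 0.756, 0.526, 0.358, 0.278
R0 = Σ lx·mx = 0 + 1.9656 + 1.315 + 0.7876 + 0.3058 = 4.374
Σ x·lx·mx = 8.1816; T = 8.1816/4.374 = 1.87051…
r ≈ ln(R0)/T = ln(4.374)/1.87051… = 0.78892… → 0.789

0.789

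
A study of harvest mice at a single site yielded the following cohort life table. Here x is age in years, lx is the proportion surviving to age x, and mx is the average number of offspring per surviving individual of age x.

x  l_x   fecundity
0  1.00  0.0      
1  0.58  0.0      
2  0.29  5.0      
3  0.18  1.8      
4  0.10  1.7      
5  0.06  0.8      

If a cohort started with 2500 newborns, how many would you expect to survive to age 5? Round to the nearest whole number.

Expected survivors = N0 · l_5 = 2500 × 0.06 = 150 → 150

150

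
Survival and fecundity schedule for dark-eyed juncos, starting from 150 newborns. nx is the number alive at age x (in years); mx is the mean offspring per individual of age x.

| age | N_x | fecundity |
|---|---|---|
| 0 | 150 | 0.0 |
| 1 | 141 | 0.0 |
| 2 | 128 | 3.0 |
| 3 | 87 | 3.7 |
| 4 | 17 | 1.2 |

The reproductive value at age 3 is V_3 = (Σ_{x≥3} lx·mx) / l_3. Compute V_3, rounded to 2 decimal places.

3.93

lx = nx/n0 = nx/150: 1, 0.94, 0.85333…, 0.58, 0.11333…
lx·mx for x ≥ 3: 2.146, 0.136… → sum = 2.282…
V_3 = 2.282… / l_3 = 2.282… / 0.58 = 3.934483… → 3.93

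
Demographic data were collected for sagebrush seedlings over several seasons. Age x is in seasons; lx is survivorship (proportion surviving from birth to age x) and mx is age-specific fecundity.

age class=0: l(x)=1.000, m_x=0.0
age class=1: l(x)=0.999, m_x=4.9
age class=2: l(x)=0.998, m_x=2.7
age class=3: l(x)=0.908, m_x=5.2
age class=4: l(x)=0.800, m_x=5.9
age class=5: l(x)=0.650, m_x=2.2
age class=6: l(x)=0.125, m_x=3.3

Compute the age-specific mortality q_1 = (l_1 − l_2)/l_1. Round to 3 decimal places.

0.001

q_1 = (l_1 − l_2) / l_1 = (0.999 − 0.998) / 0.999
     = 0.001 / 0.999 = 0.001001… → 0.001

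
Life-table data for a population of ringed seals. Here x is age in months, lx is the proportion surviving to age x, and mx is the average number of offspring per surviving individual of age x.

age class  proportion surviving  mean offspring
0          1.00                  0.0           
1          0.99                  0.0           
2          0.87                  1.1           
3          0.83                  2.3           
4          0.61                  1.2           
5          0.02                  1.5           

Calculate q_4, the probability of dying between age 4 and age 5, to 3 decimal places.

0.967

q_4 = (l_4 − l_5) / l_4 = (0.61 − 0.02) / 0.61
     = 0.59 / 0.61 = 0.967213… → 0.967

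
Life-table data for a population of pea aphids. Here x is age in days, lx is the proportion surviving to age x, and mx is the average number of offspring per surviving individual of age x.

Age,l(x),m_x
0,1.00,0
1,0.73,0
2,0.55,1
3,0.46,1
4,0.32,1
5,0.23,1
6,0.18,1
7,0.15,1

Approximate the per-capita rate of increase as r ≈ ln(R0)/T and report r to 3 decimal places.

R0 = Σ lx·mx = 0 + 0 + 0.55 + 0.46 + 0.32 + 0.23 + 0.18 + 0.15 = 1.89
Σ x·lx·mx = 7.04; T = 7.04/1.89 = 3.72487…
r ≈ ln(R0)/T = ln(1.89)/3.72487… = 0.1709… → 0.171

0.171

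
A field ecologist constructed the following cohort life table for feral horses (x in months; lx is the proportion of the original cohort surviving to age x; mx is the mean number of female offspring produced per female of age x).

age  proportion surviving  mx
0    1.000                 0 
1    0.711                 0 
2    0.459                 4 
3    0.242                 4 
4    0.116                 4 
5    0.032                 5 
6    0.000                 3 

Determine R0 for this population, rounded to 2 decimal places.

3.43

lx·mx by age: 0, 0, 1.836, 0.968, 0.464, 0.16, 0
R0 = Σ lx·mx = 3.428 → 3.43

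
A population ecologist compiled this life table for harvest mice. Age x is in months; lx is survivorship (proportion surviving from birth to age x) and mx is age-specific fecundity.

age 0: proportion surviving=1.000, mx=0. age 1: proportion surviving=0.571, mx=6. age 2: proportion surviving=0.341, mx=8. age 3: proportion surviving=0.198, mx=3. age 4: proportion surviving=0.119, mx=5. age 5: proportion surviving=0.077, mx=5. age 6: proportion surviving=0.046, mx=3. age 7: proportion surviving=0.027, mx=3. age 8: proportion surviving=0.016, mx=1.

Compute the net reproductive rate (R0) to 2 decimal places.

lx·mx by age: 0, 3.426, 2.728, 0.594, 0.595, 0.385, 0.138, 0.081, 0.016
R0 = Σ lx·mx = 7.963 → 7.96

7.96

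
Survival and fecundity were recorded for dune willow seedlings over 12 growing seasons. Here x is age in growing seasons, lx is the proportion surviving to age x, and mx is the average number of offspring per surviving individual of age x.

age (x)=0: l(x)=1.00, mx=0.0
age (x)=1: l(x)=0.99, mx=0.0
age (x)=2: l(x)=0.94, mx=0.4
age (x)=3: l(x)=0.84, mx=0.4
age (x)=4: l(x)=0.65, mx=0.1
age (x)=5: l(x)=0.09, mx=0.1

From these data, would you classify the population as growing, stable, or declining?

R0 = Σ lx·mx = 0 + 0 + 0.376 + 0.336 + 0.065 + 0.009 = 0.786
R0 < 1, so the population is declining.

declining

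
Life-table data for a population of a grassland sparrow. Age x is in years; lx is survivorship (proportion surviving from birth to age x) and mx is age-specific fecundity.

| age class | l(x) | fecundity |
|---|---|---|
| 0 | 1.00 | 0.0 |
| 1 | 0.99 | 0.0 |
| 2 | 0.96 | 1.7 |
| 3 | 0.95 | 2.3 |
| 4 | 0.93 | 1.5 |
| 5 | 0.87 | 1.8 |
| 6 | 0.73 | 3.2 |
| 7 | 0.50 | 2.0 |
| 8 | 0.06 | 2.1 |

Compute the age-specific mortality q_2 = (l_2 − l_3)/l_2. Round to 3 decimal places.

0.010

q_2 = (l_2 − l_3) / l_2 = (0.96 − 0.95) / 0.96
     = 0.01 / 0.96 = 0.010417… → 0.010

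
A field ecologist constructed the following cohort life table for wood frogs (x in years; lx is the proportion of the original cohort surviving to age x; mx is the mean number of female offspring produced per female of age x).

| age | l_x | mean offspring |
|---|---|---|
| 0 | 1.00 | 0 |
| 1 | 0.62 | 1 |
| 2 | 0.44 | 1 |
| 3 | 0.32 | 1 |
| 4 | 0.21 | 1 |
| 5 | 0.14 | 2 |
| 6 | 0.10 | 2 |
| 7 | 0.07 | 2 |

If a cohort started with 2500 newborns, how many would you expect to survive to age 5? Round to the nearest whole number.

350

Expected survivors = N0 · l_5 = 2500 × 0.14 = 350 → 350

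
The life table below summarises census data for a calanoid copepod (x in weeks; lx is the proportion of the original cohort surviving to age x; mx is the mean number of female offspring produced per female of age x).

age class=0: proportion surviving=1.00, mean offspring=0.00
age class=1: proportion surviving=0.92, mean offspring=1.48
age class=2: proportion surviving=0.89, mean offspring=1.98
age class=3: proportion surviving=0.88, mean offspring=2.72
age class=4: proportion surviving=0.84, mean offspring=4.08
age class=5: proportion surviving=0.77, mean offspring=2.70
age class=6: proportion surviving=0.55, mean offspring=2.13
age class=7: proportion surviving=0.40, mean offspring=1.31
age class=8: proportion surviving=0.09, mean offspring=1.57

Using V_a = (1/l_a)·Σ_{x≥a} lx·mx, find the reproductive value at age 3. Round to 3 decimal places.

11.064

lx·mx for x ≥ 3: 2.3936, 3.4272, 2.079, 1.1715, 0.524, 0.1413 → sum = 9.7366
V_3 = 9.7366 / l_3 = 9.7366 / 0.88 = 11.064318… → 11.064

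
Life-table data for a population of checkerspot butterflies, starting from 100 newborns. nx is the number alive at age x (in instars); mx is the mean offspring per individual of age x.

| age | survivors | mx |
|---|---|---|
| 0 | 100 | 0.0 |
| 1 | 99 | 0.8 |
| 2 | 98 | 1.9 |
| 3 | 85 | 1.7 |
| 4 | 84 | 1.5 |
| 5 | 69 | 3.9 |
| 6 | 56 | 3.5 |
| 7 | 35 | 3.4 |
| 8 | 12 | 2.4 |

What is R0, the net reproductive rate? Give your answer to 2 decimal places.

11.49

lx = nx/n0 = nx/100: 1, 0.99, 0.98, 0.85, 0.84, 0.69, 0.56, 0.35, 0.12
lx·mx by age: 0, 0.792, 1.862, 1.445, 1.26, 2.691, 1.96, 1.19, 0.288
R0 = Σ lx·mx = 11.488 → 11.49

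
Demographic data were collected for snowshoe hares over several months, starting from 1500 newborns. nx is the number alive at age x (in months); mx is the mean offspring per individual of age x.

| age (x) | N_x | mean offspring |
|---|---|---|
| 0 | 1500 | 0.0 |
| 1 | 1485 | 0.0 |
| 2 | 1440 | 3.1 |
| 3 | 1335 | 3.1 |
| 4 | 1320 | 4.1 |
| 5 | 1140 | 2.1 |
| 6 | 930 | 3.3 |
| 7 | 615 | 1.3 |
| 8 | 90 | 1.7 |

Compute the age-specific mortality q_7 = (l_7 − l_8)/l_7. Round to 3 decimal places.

lx = nx/n0 = nx/1500: 1, 0.99, 0.96, 0.89, 0.88, 0.76, 0.62, 0.41, 0.06
q_7 = (l_7 − l_8) / l_7 = (0.41 − 0.06) / 0.41
     = 0.35 / 0.41 = 0.853659… → 0.854

0.854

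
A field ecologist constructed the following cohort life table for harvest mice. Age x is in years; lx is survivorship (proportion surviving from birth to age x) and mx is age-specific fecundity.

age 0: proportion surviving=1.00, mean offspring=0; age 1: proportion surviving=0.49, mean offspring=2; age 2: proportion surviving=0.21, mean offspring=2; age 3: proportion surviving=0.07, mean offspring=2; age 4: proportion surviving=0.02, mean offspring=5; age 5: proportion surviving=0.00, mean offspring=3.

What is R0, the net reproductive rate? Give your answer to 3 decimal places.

1.640

lx·mx by age: 0, 0.98, 0.42, 0.14, 0.1, 0
R0 = Σ lx·mx = 1.64 → 1.640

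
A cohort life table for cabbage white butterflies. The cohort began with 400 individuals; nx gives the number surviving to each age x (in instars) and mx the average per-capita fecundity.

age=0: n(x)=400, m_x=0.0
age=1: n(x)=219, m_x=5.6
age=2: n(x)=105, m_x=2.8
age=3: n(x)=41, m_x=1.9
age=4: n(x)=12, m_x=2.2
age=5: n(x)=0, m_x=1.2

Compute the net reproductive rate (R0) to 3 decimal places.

4.062

lx = nx/n0 = nx/400: 1, 0.5475, 0.2625, 0.1025, 0.03, 0
lx·mx by age: 0, 3.066, 0.735, 0.19475, 0.066, 0
R0 = Σ lx·mx = 4.06175 → 4.062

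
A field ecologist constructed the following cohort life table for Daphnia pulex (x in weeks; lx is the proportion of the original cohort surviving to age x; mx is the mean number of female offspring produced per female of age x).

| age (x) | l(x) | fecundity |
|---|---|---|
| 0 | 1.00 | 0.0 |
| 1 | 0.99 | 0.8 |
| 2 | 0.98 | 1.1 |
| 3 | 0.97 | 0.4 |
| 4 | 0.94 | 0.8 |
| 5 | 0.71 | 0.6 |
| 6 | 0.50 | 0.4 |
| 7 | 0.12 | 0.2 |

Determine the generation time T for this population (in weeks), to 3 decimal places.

2.901

lx·mx: 0, 0.792, 1.078, 0.388, 0.752, 0.426, 0.2, 0.024 → R0 = 3.66
x·lx·mx: 0, 0.792, 2.156, 1.164, 3.008, 2.13, 1.2, 0.168 → Σ = 10.618
T = 10.618 / 3.66 = 2.901093… → 2.901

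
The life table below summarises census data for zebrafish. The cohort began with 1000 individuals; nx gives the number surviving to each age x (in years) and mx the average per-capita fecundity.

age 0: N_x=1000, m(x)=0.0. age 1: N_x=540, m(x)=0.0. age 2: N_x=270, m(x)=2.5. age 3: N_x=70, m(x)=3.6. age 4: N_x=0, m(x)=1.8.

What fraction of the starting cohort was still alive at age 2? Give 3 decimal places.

l_2 = n_2/n_0 = 270/1000 = 0.27 → 0.270

0.270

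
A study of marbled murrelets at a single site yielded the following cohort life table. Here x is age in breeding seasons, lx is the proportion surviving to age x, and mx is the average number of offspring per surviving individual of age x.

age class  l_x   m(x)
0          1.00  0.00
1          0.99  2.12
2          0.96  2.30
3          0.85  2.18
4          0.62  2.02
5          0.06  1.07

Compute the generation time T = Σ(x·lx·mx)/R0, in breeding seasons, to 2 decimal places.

2.33

lx·mx: 0, 2.0988, 2.208, 1.853, 1.2524, 0.0642 → R0 = 7.4764
x·lx·mx: 0, 2.0988, 4.416, 5.559, 5.0096, 0.321 → Σ = 17.4044
T = 17.4044 / 7.4764 = 2.327912… → 2.33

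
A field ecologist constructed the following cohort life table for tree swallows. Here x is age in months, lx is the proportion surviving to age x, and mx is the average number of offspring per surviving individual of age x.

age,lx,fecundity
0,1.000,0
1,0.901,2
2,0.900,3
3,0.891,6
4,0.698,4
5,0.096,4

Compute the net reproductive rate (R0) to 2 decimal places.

13.02

lx·mx by age: 0, 1.802, 2.7, 5.346, 2.792, 0.384
R0 = Σ lx·mx = 13.024 → 13.02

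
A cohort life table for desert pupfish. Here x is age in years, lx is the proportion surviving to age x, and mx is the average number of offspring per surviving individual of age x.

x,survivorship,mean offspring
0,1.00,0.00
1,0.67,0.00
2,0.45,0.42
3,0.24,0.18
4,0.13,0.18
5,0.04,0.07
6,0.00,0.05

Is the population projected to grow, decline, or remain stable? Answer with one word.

declining

R0 = Σ lx·mx = 0 + 0 + 0.189 + 0.0432 + 0.0234 + 0.0028 + 0 = 0.2584
R0 < 1, so the population is declining.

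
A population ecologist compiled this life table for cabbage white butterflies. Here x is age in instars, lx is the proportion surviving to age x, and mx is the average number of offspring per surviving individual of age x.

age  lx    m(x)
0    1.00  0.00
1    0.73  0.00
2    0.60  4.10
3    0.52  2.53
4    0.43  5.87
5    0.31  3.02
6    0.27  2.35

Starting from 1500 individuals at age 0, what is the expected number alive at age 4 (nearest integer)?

Expected survivors = N0 · l_4 = 1500 × 0.43 = 645 → 645

645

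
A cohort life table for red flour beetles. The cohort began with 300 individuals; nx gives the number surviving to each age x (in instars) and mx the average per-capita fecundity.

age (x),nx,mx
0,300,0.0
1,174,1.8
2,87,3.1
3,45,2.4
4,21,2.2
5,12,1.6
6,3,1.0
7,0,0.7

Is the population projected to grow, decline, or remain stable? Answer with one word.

lx = nx/n0 = nx/300: 1, 0.58, 0.29, 0.15, 0.07, 0.04, 0.01, 0
R0 = Σ lx·mx = 0 + 1.044 + 0.899 + 0.36 + 0.154 + 0.064 + 0.01 + 0 = 2.531
R0 > 1, so the population is growing.

growing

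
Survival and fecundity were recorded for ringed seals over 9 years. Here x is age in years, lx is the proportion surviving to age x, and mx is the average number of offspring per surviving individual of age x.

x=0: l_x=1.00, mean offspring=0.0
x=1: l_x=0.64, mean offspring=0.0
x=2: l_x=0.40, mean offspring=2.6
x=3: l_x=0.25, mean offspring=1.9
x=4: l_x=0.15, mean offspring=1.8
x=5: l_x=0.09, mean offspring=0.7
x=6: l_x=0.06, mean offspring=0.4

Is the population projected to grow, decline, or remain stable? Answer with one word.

growing

R0 = Σ lx·mx = 0 + 0 + 1.04 + 0.475 + 0.27 + 0.063 + 0.024 = 1.872
R0 > 1, so the population is growing.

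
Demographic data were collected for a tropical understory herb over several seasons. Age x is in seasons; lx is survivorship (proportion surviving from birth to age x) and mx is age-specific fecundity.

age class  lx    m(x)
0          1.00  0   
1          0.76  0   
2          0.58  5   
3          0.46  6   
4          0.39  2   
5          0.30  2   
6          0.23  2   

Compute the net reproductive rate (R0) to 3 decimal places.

7.500

lx·mx by age: 0, 0, 2.9, 2.76, 0.78, 0.6, 0.46
R0 = Σ lx·mx = 7.5 → 7.500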